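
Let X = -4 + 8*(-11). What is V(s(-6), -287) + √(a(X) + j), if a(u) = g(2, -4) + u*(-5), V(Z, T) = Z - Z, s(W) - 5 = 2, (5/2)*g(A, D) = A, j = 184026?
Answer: √4612170/5 ≈ 429.52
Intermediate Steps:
g(A, D) = 2*A/5
s(W) = 7 (s(W) = 5 + 2 = 7)
V(Z, T) = 0
X = -92 (X = -4 - 88 = -92)
a(u) = ⅘ - 5*u (a(u) = (⅖)*2 + u*(-5) = ⅘ - 5*u)
V(s(-6), -287) + √(a(X) + j) = 0 + √((⅘ - 5*(-92)) + 184026) = 0 + √((⅘ + 460) + 184026) = 0 + √(2304/5 + 184026) = 0 + √(922434/5) = 0 + √4612170/5 = √4612170/5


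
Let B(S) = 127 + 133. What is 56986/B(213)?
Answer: 28493/130 ≈ 219.18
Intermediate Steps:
B(S) = 260
56986/B(213) = 56986/260 = 56986*(1/260) = 28493/130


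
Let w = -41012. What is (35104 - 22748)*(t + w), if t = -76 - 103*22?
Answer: -535682024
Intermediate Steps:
t = -2342 (t = -76 - 2266 = -2342)
(35104 - 22748)*(t + w) = (35104 - 22748)*(-2342 - 41012) = 12356*(-43354) = -535682024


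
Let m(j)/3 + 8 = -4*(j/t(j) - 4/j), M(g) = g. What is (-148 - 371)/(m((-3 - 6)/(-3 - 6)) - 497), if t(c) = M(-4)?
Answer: 519/470 ≈ 1.1043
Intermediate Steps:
t(c) = -4
m(j) = -24 + 3*j + 48/j (m(j) = -24 + 3*(-4*(j/(-4) - 4/j)) = -24 + 3*(-4*(j*(-¼) - 4/j)) = -24 + 3*(-4*(-j/4 - 4/j)) = -24 + 3*(-4*(-4/j - j/4)) = -24 + 3*(j + 16/j) = -24 + (3*j + 48/j) = -24 + 3*j + 48/j)
(-148 - 371)/(m((-3 - 6)/(-3 - 6)) - 497) = (-148 - 371)/((-24 + 3*((-3 - 6)/(-3 - 6)) + 48/(((-3 - 6)/(-3 - 6)))) - 497) = -519/((-24 + 3*(-9/(-9)) + 48/((-9/(-9)))) - 497) = -519/((-24 + 3*(-9*(-⅑)) + 48/((-9*(-⅑)))) - 497) = -519/((-24 + 3*1 + 48/1) - 497) = -519/((-24 + 3 + 48*1) - 497) = -519/((-24 + 3 + 48) - 497) = -519/(27 - 497) = -519/(-470) = -519*(-1/470) = 519/470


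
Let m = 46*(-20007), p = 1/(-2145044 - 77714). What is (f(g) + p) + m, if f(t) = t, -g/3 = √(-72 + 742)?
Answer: -2045653088077/2222758 - 3*√670 ≈ -9.2040e+5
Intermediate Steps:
g = -3*√670 (g = -3*√(-72 + 742) = -3*√670 ≈ -77.653)
p = -1/2222758 (p = 1/(-2222758) = -1/2222758 ≈ -4.4989e-7)
m = -920322
(f(g) + p) + m = (-3*√670 - 1/2222758) - 920322 = (-1/2222758 - 3*√670) - 920322 = -2045653088077/2222758 - 3*√670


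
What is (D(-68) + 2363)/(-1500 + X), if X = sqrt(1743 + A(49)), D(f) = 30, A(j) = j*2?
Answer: -3589500/2248159 - 2393*sqrt(1841)/2248159 ≈ -1.6423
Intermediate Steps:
A(j) = 2*j
X = sqrt(1841) (X = sqrt(1743 + 2*49) = sqrt(1743 + 98) = sqrt(1841) ≈ 42.907)
(D(-68) + 2363)/(-1500 + X) = (30 + 2363)/(-1500 + sqrt(1841)) = 2393/(-1500 + sqrt(1841))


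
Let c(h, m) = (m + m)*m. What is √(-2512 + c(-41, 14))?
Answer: 2*I*√530 ≈ 46.043*I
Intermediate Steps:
c(h, m) = 2*m² (c(h, m) = (2*m)*m = 2*m²)
√(-2512 + c(-41, 14)) = √(-2512 + 2*14²) = √(-2512 + 2*196) = √(-2512 + 392) = √(-2120) = 2*I*√530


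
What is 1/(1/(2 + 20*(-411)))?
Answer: -8218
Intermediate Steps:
1/(1/(2 + 20*(-411))) = 1/(1/(2 - 8220)) = 1/(1/(-8218)) = 1/(-1/8218) = -8218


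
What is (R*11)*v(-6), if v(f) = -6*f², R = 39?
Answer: -92664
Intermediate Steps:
(R*11)*v(-6) = (39*11)*(-6*(-6)²) = 429*(-6*36) = 429*(-216) = -92664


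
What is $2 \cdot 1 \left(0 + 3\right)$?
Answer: $6$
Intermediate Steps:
$2 \cdot 1 \left(0 + 3\right) = 2 \cdot 3 = 6$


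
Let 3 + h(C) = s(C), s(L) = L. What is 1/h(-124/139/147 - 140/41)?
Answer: -837753/5378963 ≈ -0.15575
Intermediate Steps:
h(C) = -3 + C
1/h(-124/139/147 - 140/41) = 1/(-3 + (-124/139/147 - 140/41)) = 1/(-3 + (-124*1/139*(1/147) - 140*1/41)) = 1/(-3 + (-124/139*1/147 - 140/41)) = 1/(-3 + (-124/20433 - 140/41)) = 1/(-3 - 2865704/837753) = 1/(-5378963/837753) = -837753/5378963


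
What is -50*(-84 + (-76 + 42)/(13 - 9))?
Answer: 4625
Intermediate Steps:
-50*(-84 + (-76 + 42)/(13 - 9)) = -50*(-84 - 34/4) = -50*(-84 - 34*1/4) = -50*(-84 - 17/2) = -50*(-185/2) = 4625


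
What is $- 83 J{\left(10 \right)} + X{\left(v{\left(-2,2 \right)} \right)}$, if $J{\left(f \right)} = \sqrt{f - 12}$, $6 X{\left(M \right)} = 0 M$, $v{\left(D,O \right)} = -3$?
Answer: $- 83 i \sqrt{2} \approx - 117.38 i$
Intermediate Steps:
$X{\left(M \right)} = 0$ ($X{\left(M \right)} = \frac{0 M}{6} = \frac{1}{6} \cdot 0 = 0$)
$J{\left(f \right)} = \sqrt{-12 + f}$
$- 83 J{\left(10 \right)} + X{\left(v{\left(-2,2 \right)} \right)} = - 83 \sqrt{-12 + 10} + 0 = - 83 \sqrt{-2} + 0 = - 83 i \sqrt{2} + 0 = - 83 i \sqrt{2}$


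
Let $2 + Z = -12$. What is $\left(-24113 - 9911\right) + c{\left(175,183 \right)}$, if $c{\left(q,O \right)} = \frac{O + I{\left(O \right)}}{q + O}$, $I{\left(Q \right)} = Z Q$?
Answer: $- \frac{12182971}{358} \approx -34031.0$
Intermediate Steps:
$Z = -14$ ($Z = -2 - 12 = -14$)
$I{\left(Q \right)} = - 14 Q$
$c{\left(q,O \right)} = - \frac{13 O}{O + q}$ ($c{\left(q,O \right)} = \frac{O - 14 O}{q + O} = \frac{\left(-13\right) O}{O + q} = - \frac{13 O}{O + q}$)
$\left(-24113 - 9911\right) + c{\left(175,183 \right)} = \left(-24113 - 9911\right) - \frac{2379}{183 + 175} = \left(-24113 - 9911\right) - \frac{2379}{358} = -34024 - 2379 \cdot \frac{1}{358} = -34024 - \frac{2379}{358} = - \frac{12182971}{358}$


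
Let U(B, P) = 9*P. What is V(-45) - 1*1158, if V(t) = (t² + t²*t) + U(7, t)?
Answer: -90663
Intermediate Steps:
V(t) = t² + t³ + 9*t (V(t) = (t² + t²*t) + 9*t = (t² + t³) + 9*t = t² + t³ + 9*t)
V(-45) - 1*1158 = -45*(9 - 45 + (-45)²) - 1*1158 = -45*(9 - 45 + 2025) - 1158 = -45*1989 - 1158 = -89505 - 1158 = -90663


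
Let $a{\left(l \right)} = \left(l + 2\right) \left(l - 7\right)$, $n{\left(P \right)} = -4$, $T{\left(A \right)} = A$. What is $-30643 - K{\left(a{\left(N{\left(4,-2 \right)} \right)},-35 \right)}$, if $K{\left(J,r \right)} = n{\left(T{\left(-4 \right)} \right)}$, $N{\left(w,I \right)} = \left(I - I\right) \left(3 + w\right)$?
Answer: $-30639$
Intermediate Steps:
$N{\left(w,I \right)} = 0$ ($N{\left(w,I \right)} = 0 \left(3 + w\right) = 0$)
$a{\left(l \right)} = \left(-7 + l\right) \left(2 + l\right)$ ($a{\left(l \right)} = \left(2 + l\right) \left(-7 + l\right) = \left(-7 + l\right) \left(2 + l\right)$)
$K{\left(J,r \right)} = -4$
$-30643 - K{\left(a{\left(N{\left(4,-2 \right)} \right)},-35 \right)} = -30643 - -4 = -30643 + 4 = -30639$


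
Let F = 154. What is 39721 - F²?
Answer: 16005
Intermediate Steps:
39721 - F² = 39721 - 1*154² = 39721 - 1*23716 = 39721 - 23716 = 16005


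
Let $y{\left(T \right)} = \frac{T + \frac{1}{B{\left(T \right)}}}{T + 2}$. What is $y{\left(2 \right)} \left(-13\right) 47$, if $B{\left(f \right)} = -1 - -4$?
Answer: $- \frac{4277}{12} \approx -356.42$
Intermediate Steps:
$B{\left(f \right)} = 3$ ($B{\left(f \right)} = -1 + 4 = 3$)
$y{\left(T \right)} = \frac{\frac{1}{3} + T}{2 + T}$ ($y{\left(T \right)} = \frac{T + \frac{1}{3}}{T + 2} = \frac{T + \frac{1}{3}}{2 + T} = \frac{\frac{1}{3} + T}{2 + T}$)
$y{\left(2 \right)} \left(-13\right) 47 = \frac{\frac{1}{3} + 2}{2 + 2} \left(-13\right) 47 = \frac{1}{4} \cdot \frac{7}{3} \left(-13\right) 47 = \frac{7}{12} \left(-13\right) 47 = \left(- \frac{91}{12}\right) 47 = - \frac{4277}{12}$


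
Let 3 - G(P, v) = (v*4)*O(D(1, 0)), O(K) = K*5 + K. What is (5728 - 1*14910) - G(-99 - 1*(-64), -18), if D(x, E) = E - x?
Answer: -8753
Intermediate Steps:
O(K) = 6*K (O(K) = 5*K + K = 6*K)
G(P, v) = 3 + 24*v (G(P, v) = 3 - v*4*6*(0 - 1*1) = 3 - 4*v*6*(0 - 1) = 3 - 4*v*6*(-1) = 3 - 4*v*(-6) = 3 - (-24)*v = 3 + 24*v)
(5728 - 1*14910) - G(-99 - 1*(-64), -18) = (5728 - 1*14910) - (3 + 24*(-18)) = (5728 - 14910) - (3 - 432) = -9182 - 1*(-429) = -9182 + 429 = -8753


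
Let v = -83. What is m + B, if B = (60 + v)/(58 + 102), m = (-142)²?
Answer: 3226217/160 ≈ 20164.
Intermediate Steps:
m = 20164
B = -23/160 (B = (60 - 83)/(58 + 102) = -23/160 ≈ -0.14375)
m + B = 20164 - 23/160 = 3226217/160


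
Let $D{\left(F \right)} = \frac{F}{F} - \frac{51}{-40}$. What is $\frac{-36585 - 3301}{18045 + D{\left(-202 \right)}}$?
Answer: $- \frac{1595440}{721891} \approx -2.2101$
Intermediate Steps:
$D{\left(F \right)} = \frac{91}{40}$ ($D{\left(F \right)} = 1 - - \frac{51}{40} = 1 + \frac{51}{40} = \frac{91}{40}$)
$\frac{-36585 - 3301}{18045 + D{\left(-202 \right)}} = \frac{-36585 - 3301}{18045 + \frac{91}{40}} = - \frac{39886}{\frac{721891}{40}} = \left(-39886\right) \frac{40}{721891} = - \frac{1595440}{721891}$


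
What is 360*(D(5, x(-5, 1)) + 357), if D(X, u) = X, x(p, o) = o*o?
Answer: 130320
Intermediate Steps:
x(p, o) = o²
360*(D(5, x(-5, 1)) + 357) = 360*(5 + 357) = 360*362 = 130320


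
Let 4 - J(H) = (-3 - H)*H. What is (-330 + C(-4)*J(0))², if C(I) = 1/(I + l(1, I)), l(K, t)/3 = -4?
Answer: 1745041/16 ≈ 1.0907e+5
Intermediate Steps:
l(K, t) = -12 (l(K, t) = 3*(-4) = -12)
J(H) = 4 - H*(-3 - H) (J(H) = 4 - (-3 - H)*H = 4 - H*(-3 - H))
C(I) = 1/(-12 + I) (C(I) = 1/(I - 12) = 1/(-12 + I))
(-330 + C(-4)*J(0))² = (-330 + (4 + 0² + 3*0)/(-12 - 4))² = (-330 + (4 + 0 + 0)/(-16))² = (-330 - 1/16*4)² = (-330 - ¼)² = (-1321/4)² = 1745041/16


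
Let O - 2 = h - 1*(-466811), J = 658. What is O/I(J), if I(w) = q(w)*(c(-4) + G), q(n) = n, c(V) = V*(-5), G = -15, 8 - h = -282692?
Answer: 749513/3290 ≈ 227.82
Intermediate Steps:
h = 282700 (h = 8 - 1*(-282692) = 8 + 282692 = 282700)
c(V) = -5*V
I(w) = 5*w (I(w) = w*(-5*(-4) - 15) = w*(20 - 15) = w*5 = 5*w)
O = 749513 (O = 2 + (282700 - 1*(-466811)) = 2 + (282700 + 466811) = 2 + 749511 = 749513)
O/I(J) = 749513/((5*658)) = 749513/3290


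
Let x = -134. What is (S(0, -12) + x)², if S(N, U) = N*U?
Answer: 17956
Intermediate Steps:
(S(0, -12) + x)² = (0*(-12) - 134)² = (0 - 134)² = (-134)² = 17956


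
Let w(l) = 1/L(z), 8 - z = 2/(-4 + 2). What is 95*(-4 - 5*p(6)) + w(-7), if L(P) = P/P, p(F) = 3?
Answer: -1804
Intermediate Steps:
z = 9 (z = 8 - 2/(-4 + 2) = 8 - 2/(-2) = 8 - 2*(-1)/2 = 8 - 1*(-1) = 8 + 1 = 9)
L(P) = 1
w(l) = 1 (w(l) = 1/1 = 1)
95*(-4 - 5*p(6)) + w(-7) = 95*(-4 - 5*3) + 1 = 95*(-4 - 15) + 1 = 95*(-19) + 1 = -1805 + 1 = -1804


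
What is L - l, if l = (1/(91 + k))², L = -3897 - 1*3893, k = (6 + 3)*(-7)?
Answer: -6107361/784 ≈ -7790.0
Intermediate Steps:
k = -63 (k = 9*(-7) = -63)
L = -7790 (L = -3897 - 3893 = -7790)
l = 1/784 (l = (1/(91 - 63))² = (1/28)² = 1/784 ≈ 0.0012755)
L - l = -7790 - 1*1/784 = -7790 - 1/784 = -6107361/784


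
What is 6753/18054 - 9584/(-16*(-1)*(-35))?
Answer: 3683567/210630 ≈ 17.488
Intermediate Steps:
6753/18054 - 9584/(-16*(-1)*(-35)) = 6753*(1/18054) - 9584/(16*(-35)) = 2251/6018 - 9584/(-560) = 2251/6018 - 9584*(-1/560) = 2251/6018 + 599/35 = 3683567/210630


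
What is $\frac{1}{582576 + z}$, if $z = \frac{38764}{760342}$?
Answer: $\frac{34561}{20134410898} \approx 1.7165 \cdot 10^{-6}$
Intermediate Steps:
$z = \frac{1762}{34561}$ ($z = 38764 \cdot \frac{1}{760342} = \frac{1762}{34561} \approx 0.050982$)
$\frac{1}{582576 + z} = \frac{1}{582576 + \frac{1762}{34561}} = \frac{1}{\frac{20134410898}{34561}} = \frac{34561}{20134410898}$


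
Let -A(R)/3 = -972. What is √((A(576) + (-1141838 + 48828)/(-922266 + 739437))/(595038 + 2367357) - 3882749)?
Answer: I*√126553134615560219920766152395/180537238485 ≈ 1970.5*I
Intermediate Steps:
A(R) = 2916 (A(R) = -3*(-972) = 2916)
√((A(576) + (-1141838 + 48828)/(-922266 + 739437))/(595038 + 2367357) - 3882749) = √((2916 + (-1141838 + 48828)/(-922266 + 739437))/(595038 + 2367357) - 3882749) = √((2916 - 1093010/(-182829))/2962395 - 3882749) = √((2916 - 1093010*(-1/182829))*(1/2962395) - 3882749) = √((2916 + 1093010/182829)*(1/2962395) - 3882749) = √((534222374/182829)*(1/2962395) - 3882749) = √(534222374/541611715455 - 3882749) = √(-2102942346036963421/541611715455) = I*√126553134615560219920766152395/180537238485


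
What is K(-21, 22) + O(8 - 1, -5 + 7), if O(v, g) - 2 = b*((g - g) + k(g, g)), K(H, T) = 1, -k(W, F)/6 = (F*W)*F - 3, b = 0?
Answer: 3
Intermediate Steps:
k(W, F) = 18 - 6*W*F**2 (k(W, F) = -6*((F*W)*F - 3) = -6*(W*F**2 - 3) = -6*(-3 + W*F**2) = 18 - 6*W*F**2)
O(v, g) = 2 (O(v, g) = 2 + 0*((g - g) + (18 - 6*g*g**2)) = 2 + 0*(0 + (18 - 6*g**3)) = 2 + 0*(18 - 6*g**3) = 2 + 0 = 2)
K(-21, 22) + O(8 - 1, -5 + 7) = 1 + 2 = 3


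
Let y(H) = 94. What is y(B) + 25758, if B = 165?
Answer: 25852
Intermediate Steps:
y(B) + 25758 = 94 + 25758 = 25852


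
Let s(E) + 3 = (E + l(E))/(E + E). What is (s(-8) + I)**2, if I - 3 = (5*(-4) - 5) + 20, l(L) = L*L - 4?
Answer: 1089/16 ≈ 68.063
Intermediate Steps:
l(L) = -4 + L**2 (l(L) = L**2 - 4 = -4 + L**2)
I = -2 (I = 3 + ((5*(-4) - 5) + 20) = 3 + ((-20 - 5) + 20) = 3 + (-25 + 20) = 3 - 5 = -2)
s(E) = -3 + (-4 + E + E**2)/(2*E) (s(E) = -3 + (E + (-4 + E**2))/(E + E) = -3 + (-4 + E + E**2)/((2*E)) = -3 + (-4 + E + E**2)*(1/(2*E)) = -3 + (-4 + E + E**2)/(2*E))
(s(-8) + I)**2 = ((-5/2 + (1/2)*(-8) - 2/(-8)) - 2)**2 = ((-5/2 - 4 - 2*(-1/8)) - 2)**2 = ((-5/2 - 4 + 1/4) - 2)**2 = (-25/4 - 2)**2 = (-33/4)**2 = 1089/16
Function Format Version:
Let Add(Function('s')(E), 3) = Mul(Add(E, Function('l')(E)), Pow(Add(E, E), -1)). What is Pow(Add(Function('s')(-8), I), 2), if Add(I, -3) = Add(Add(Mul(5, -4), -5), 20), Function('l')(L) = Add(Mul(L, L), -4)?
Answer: Rational(1089, 16) ≈ 68.063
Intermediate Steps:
Function('l')(L) = Add(-4, Pow(L, 2)) (Function('l')(L) = Add(Pow(L, 2), -4) = Add(-4, Pow(L, 2)))
I = -2 (I = Add(3, Add(Add(Mul(5, -4), -5), 20)) = Add(3, Add(Add(-20, -5), 20)) = Add(3, Add(-25, 20)) = Add(3, -5) = -2)
Function('s')(E) = Add(-3, Mul(Rational(1, 2), Pow(E, -1), Add(-4, E, Pow(E, 2)))) (Function('s')(E) = Add(-3, Mul(Add(E, Add(-4, Pow(E, 2))), Pow(Add(E, E), -1))) = Add(-3, Mul(Add(-4, E, Pow(E, 2)), Pow(Mul(2, E), -1))) = Add(-3, Mul(Add(-4, E, Pow(E, 2)), Mul(Rational(1, 2), Pow(E, -1)))) = Add(-3, Mul(Rational(1, 2), Pow(E, -1), Add(-4, E, Pow(E, 2)))))
Pow(Add(Function('s')(-8), I), 2) = Pow(Add(Add(Rational(-5, 2), Mul(Rational(1, 2), -8), Mul(-2, Pow(-8, -1))), -2), 2) = Pow(Add(Add(Rational(-5, 2), -4, Mul(-2, Rational(-1, 8))), -2), 2) = Pow(Add(Add(Rational(-5, 2), -4, Rational(1, 4)), -2), 2) = Pow(Add(Rational(-25, 4), -2), 2) = Pow(Rational(-33, 4), 2) = Rational(1089, 16)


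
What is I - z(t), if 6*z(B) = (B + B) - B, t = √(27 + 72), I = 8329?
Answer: 8329 - √11/2 ≈ 8327.3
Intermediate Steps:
t = 3*√11 (t = √99 = 3*√11 ≈ 9.9499)
z(B) = B/6 (z(B) = ((B + B) - B)/6 = (2*B - B)/6 = B/6)
I - z(t) = 8329 - 3*√11/6 = 8329 - √11/2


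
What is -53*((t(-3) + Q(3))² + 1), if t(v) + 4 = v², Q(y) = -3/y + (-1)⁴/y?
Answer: -9434/9 ≈ -1048.2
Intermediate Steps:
Q(y) = -2/y (Q(y) = -3/y + 1/y = -2/y)
t(v) = -4 + v²
-53*((t(-3) + Q(3))² + 1) = -53*(((-4 + (-3)²) - 2/3)² + 1) = -53*(((-4 + 9) - 2*⅓)² + 1) = -53*((5 - ⅔)² + 1) = -53*((13/3)² + 1) = -53*(169/9 + 1) = -53*178/9 = -9434/9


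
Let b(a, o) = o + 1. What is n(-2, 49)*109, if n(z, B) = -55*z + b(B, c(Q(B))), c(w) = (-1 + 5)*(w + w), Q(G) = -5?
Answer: 7739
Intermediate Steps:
c(w) = 8*w (c(w) = 4*(2*w) = 8*w)
b(a, o) = 1 + o
n(z, B) = -39 - 55*z (n(z, B) = -55*z + (1 + 8*(-5)) = -55*z + (1 - 40) = -55*z - 39 = -39 - 55*z)
n(-2, 49)*109 = (-39 - 55*(-2))*109 = (-39 + 110)*109 = 71*109 = 7739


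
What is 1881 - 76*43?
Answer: -1387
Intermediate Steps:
1881 - 76*43 = 1881 - 3268 = -1387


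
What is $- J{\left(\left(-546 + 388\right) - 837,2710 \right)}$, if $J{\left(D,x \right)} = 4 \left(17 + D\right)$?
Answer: $3912$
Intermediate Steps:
$J{\left(D,x \right)} = 68 + 4 D$
$- J{\left(\left(-546 + 388\right) - 837,2710 \right)} = - (68 + 4 \left(\left(-546 + 388\right) - 837\right)) = - (68 + 4 \left(-158 - 837\right)) = - (68 + 4 \left(-995\right)) = - (68 - 3980) = \left(-1\right) \left(-3912\right) = 3912$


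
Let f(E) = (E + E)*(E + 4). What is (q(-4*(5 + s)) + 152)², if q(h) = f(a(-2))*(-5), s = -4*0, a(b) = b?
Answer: 36864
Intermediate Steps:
s = 0
f(E) = 2*E*(4 + E) (f(E) = (2*E)*(4 + E) = 2*E*(4 + E))
q(h) = 40 (q(h) = (2*(-2)*(4 - 2))*(-5) = (2*(-2)*2)*(-5) = -8*(-5) = 40)
(q(-4*(5 + s)) + 152)² = (40 + 152)² = 192² = 36864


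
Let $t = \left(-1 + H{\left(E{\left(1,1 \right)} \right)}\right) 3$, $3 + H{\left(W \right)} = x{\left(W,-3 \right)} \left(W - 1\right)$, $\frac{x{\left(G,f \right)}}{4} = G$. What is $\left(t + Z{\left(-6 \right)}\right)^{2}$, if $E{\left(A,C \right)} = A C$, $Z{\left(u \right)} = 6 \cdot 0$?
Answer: $144$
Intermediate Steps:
$Z{\left(u \right)} = 0$
$x{\left(G,f \right)} = 4 G$
$H{\left(W \right)} = -3 + 4 W \left(-1 + W\right)$ ($H{\left(W \right)} = -3 + 4 W \left(W - 1\right) = -3 + 4 W \left(-1 + W\right)$)
$t = -12$ ($t = \left(-1 - \left(3 - 4 \cdot 1^{2} + 4 \cdot 1 \cdot 1\right)\right) 3 = \left(-1 - \left(7 - 4\right)\right) 3 = \left(-1 - 3\right) 3 = \left(-4\right) 3 = -12$)
$\left(t + Z{\left(-6 \right)}\right)^{2} = \left(-12 + 0\right)^{2} = \left(-12\right)^{2} = 144$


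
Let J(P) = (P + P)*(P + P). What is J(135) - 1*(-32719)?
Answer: 105619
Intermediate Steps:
J(P) = 4*P² (J(P) = (2*P)*(2*P) = 4*P²)
J(135) - 1*(-32719) = 4*135² - 1*(-32719) = 4*18225 + 32719 = 72900 + 32719 = 105619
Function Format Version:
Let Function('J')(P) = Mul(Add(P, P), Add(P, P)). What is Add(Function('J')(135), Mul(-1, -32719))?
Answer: 105619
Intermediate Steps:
Function('J')(P) = Mul(4, Pow(P, 2)) (Function('J')(P) = Mul(Mul(2, P), Mul(2, P)) = Mul(4, Pow(P, 2)))
Add(Function('J')(135), Mul(-1, -32719)) = Add(Mul(4, Pow(135, 2)), Mul(-1, -32719)) = Add(Mul(4, 18225), 32719) = Add(72900, 32719) = 105619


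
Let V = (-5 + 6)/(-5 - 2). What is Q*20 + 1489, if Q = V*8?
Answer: 10263/7 ≈ 1466.1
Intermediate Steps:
V = -1/7 (V = 1/(-7) = 1*(-1/7) = -1/7 ≈ -0.14286)
Q = -8/7 (Q = -1/7*8 = -8/7 ≈ -1.1429)
Q*20 + 1489 = -8/7*20 + 1489 = -160/7 + 1489 = 10263/7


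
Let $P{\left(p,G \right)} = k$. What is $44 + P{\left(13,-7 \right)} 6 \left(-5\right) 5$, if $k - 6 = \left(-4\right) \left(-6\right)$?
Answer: $-4456$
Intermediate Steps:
$k = 30$ ($k = 6 - -24 = 6 + 24 = 30$)
$P{\left(p,G \right)} = 30$
$44 + P{\left(13,-7 \right)} 6 \left(-5\right) 5 = 44 + 30 \cdot 6 \left(-5\right) 5 = 44 + 30 \left(\left(-30\right) 5\right) = 44 + 30 \left(-150\right) = 44 - 4500 = -4456$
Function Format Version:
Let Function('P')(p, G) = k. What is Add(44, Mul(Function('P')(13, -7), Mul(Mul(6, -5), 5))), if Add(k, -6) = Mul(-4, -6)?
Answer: -4456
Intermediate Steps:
k = 30 (k = Add(6, Mul(-4, -6)) = Add(6, 24) = 30)
Function('P')(p, G) = 30
Add(44, Mul(Function('P')(13, -7), Mul(Mul(6, -5), 5))) = Add(44, Mul(30, Mul(Mul(6, -5), 5))) = Add(44, Mul(30, Mul(-30, 5))) = Add(44, Mul(30, -150)) = Add(44, -4500) = -4456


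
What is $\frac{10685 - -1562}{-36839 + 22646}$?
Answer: $- \frac{12247}{14193} \approx -0.86289$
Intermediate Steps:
$\frac{10685 - -1562}{-36839 + 22646} = \frac{10685 + \left(-14236 + 15798\right)}{-14193} = \left(10685 + 1562\right) \left(- \frac{1}{14193}\right) = 12247 \left(- \frac{1}{14193}\right) = - \frac{12247}{14193}$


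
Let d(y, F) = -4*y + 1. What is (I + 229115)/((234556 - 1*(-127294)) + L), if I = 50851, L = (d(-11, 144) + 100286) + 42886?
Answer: 279966/505067 ≈ 0.55431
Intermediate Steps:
d(y, F) = 1 - 4*y
L = 143217 (L = ((1 - 4*(-11)) + 100286) + 42886 = ((1 + 44) + 100286) + 42886 = (45 + 100286) + 42886 = 100331 + 42886 = 143217)
(I + 229115)/((234556 - 1*(-127294)) + L) = (50851 + 229115)/((234556 - 1*(-127294)) + 143217) = 279966/((234556 + 127294) + 143217) = 279966/(361850 + 143217) = 279966/505067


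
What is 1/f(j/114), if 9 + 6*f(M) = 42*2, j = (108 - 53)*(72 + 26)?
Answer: 2/25 ≈ 0.080000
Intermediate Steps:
j = 5390 (j = 55*98 = 5390)
f(M) = 25/2 (f(M) = -3/2 + (42*2)/6 = -3/2 + (⅙)*84 = -3/2 + 14 = 25/2)
1/f(j/114) = 1/(25/2) = 2/25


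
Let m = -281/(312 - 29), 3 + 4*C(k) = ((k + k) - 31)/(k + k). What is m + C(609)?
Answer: -2067193/1378776 ≈ -1.4993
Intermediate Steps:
C(k) = -¾ + (-31 + 2*k)/(8*k) (C(k) = -¾ + (((k + k) - 31)/(k + k))/4 = -¾ + ((2*k - 31)/((2*k)))/4 = -¾ + ((-31 + 2*k)*(1/(2*k)))/4 = -¾ + ((-31 + 2*k)/(2*k))/4 = -¾ + (-31 + 2*k)/(8*k))
m = -281/283 ≈ -0.99293
m + C(609) = -281/283 + (⅛)*(-31 - 4*609)/609 = -281/283 + (⅛)*(1/609)*(-31 - 2436) = -281/283 + (⅛)*(1/609)*(-2467) = -281/283 - 2467/4872 = -2067193/1378776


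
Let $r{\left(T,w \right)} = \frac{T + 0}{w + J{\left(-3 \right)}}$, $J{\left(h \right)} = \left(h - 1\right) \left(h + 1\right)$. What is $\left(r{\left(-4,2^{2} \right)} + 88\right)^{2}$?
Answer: $\frac{69169}{9} \approx 7685.4$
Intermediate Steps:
$J{\left(h \right)} = \left(1 + h\right) \left(-1 + h\right)$ ($J{\left(h \right)} = \left(-1 + h\right) \left(1 + h\right) = \left(1 + h\right) \left(-1 + h\right)$)
$r{\left(T,w \right)} = \frac{T}{8 + w}$ ($r{\left(T,w \right)} = \frac{T + 0}{w - \left(1 - \left(-3\right)^{2}\right)} = \frac{T}{w + \left(-1 + 9\right)} = \frac{T}{w + 8} = \frac{T}{8 + w}$)
$\left(r{\left(-4,2^{2} \right)} + 88\right)^{2} = \left(- \frac{4}{8 + 2^{2}} + 88\right)^{2} = \left(- \frac{4}{8 + 4} + 88\right)^{2} = \left(- \frac{4}{12} + 88\right)^{2} = \left(\left(-4\right) \frac{1}{12} + 88\right)^{2} = \left(- \frac{1}{3} + 88\right)^{2} = \left(\frac{263}{3}\right)^{2} = \frac{69169}{9}$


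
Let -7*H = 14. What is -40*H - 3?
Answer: 77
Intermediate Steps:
H = -2 (H = -1/7*14 = -2)
-40*H - 3 = -40*(-2) - 3 = 80 - 3 = 77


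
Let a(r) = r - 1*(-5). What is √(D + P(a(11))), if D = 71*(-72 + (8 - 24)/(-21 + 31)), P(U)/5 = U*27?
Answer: 4*I*√4790/5 ≈ 55.368*I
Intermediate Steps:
a(r) = 5 + r (a(r) = r + 5 = 5 + r)
P(U) = 135*U (P(U) = 5*(U*27) = 5*(27*U) = 135*U)
D = -26128/5 (D = 71*(-72 - 16/10) = 71*(-72 - 16*⅒) = 71*(-72 - 8/5) = 71*(-368/5) = -26128/5 ≈ -5225.6)
√(D + P(a(11))) = √(-26128/5 + 135*(5 + 11)) = √(-26128/5 + 135*16) = √(-26128/5 + 2160) = √(-15328/5) = 4*I*√4790/5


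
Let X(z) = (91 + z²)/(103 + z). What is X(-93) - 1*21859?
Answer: -20985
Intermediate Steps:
X(z) = (91 + z²)/(103 + z)
X(-93) - 1*21859 = (91 + (-93)²)/(103 - 93) - 1*21859 = (91 + 8649)/10 - 21859 = (⅒)*8740 - 21859 = 874 - 21859 = -20985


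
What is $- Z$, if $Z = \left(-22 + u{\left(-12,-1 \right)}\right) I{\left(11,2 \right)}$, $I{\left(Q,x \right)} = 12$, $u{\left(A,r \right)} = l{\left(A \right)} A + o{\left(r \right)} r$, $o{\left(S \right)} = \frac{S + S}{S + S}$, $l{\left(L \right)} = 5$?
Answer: $996$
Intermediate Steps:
$o{\left(S \right)} = 1$ ($o{\left(S \right)} = \frac{2 S}{2 S} = 2 S \frac{1}{2 S} = 1$)
$u{\left(A,r \right)} = r + 5 A$ ($u{\left(A,r \right)} = 5 A + 1 r = 5 A + r = r + 5 A$)
$Z = -996$ ($Z = \left(-22 + \left(-1 + 5 \left(-12\right)\right)\right) 12 = \left(-22 - 61\right) 12 = \left(-83\right) 12 = -996$)
$- Z = \left(-1\right) \left(-996\right) = 996$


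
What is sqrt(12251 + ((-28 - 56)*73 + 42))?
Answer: sqrt(6161) ≈ 78.492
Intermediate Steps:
sqrt(12251 + ((-28 - 56)*73 + 42)) = sqrt(12251 + (-84*73 + 42)) = sqrt(12251 + (-6132 + 42)) = sqrt(12251 - 6090) = sqrt(6161)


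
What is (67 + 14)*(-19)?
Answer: -1539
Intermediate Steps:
(67 + 14)*(-19) = 81*(-19) = -1539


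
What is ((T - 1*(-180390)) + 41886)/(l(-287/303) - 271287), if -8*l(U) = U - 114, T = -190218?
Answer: -77708592/657564859 ≈ -0.11818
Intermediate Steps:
l(U) = 57/4 - U/8 (l(U) = -(U - 114)/8 = -(-114 + U)/8 = 57/4 - U/8)
((T - 1*(-180390)) + 41886)/(l(-287/303) - 271287) = ((-190218 - 1*(-180390)) + 41886)/((57/4 - (-287)/(8*303)) - 271287) = ((-190218 + 180390) + 41886)/((57/4 - (-287)/(8*303)) - 271287) = (-9828 + 41886)/((57/4 - ⅛*(-287/303)) - 271287) = 32058/((57/4 + 287/2424) - 271287) = 32058/(34829/2424 - 271287) = 32058/(-657564859/2424) = 32058*(-2424/657564859) = -77708592/657564859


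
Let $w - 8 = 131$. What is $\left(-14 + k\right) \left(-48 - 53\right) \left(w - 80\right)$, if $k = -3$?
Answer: $101303$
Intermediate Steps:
$w = 139$ ($w = 8 + 131 = 139$)
$\left(-14 + k\right) \left(-48 - 53\right) \left(w - 80\right) = \left(-14 - 3\right) \left(-48 - 53\right) \left(139 - 80\right) = \left(-17\right) \left(-101\right) 59 = 1717 \cdot 59 = 101303$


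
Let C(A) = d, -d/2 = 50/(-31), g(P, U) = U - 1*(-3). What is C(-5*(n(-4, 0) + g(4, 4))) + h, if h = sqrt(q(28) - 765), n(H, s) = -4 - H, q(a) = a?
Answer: 100/31 + I*sqrt(737) ≈ 3.2258 + 27.148*I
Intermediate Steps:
g(P, U) = 3 + U (g(P, U) = U + 3 = 3 + U)
d = 100/31 (d = -100/(-31) = -100*(-1)/31 = -2*(-50/31) = 100/31 ≈ 3.2258)
C(A) = 100/31
h = I*sqrt(737) (h = sqrt(28 - 765) = sqrt(-737) = I*sqrt(737) ≈ 27.148*I)
C(-5*(n(-4, 0) + g(4, 4))) + h = 100/31 + I*sqrt(737)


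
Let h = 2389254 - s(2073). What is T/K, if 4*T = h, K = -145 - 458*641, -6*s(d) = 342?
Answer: -2389311/1174892 ≈ -2.0336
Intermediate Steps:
s(d) = -57 (s(d) = -1/6*342 = -57)
K = -293723 (K = -145 - 293578 = -293723)
h = 2389311 (h = 2389254 - 1*(-57) = 2389254 + 57 = 2389311)
T = 2389311/4 (T = (1/4)*2389311 = 2389311/4 ≈ 5.9733e+5)
T/K = (2389311/4)/(-293723) = (2389311/4)*(-1/293723) = -2389311/1174892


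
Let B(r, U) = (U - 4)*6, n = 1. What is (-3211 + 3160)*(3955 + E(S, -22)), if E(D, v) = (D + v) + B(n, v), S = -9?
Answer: -192168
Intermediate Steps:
B(r, U) = -24 + 6*U (B(r, U) = (-4 + U)*6 = -24 + 6*U)
E(D, v) = -24 + D + 7*v (E(D, v) = (D + v) + (-24 + 6*v) = -24 + D + 7*v)
(-3211 + 3160)*(3955 + E(S, -22)) = (-3211 + 3160)*(3955 + (-24 - 9 + 7*(-22))) = -51*(3955 + (-24 - 9 - 154)) = -51*(3955 - 187) = -51*3768 = -192168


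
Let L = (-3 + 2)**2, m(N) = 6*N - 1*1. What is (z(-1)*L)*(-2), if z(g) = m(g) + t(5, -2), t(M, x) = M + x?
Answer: 8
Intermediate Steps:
m(N) = -1 + 6*N (m(N) = 6*N - 1 = -1 + 6*N)
z(g) = 2 + 6*g (z(g) = (-1 + 6*g) + (5 - 2) = (-1 + 6*g) + 3 = 2 + 6*g)
L = 1 (L = (-1)**2 = 1)
(z(-1)*L)*(-2) = ((2 + 6*(-1))*1)*(-2) = ((2 - 6)*1)*(-2) = -4*1*(-2) = -4*(-2) = 8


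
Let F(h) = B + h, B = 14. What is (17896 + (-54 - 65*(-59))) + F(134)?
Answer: 21825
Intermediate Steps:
F(h) = 14 + h
(17896 + (-54 - 65*(-59))) + F(134) = (17896 + (-54 - 65*(-59))) + (14 + 134) = (17896 + (-54 + 3835)) + 148 = (17896 + 3781) + 148 = 21677 + 148 = 21825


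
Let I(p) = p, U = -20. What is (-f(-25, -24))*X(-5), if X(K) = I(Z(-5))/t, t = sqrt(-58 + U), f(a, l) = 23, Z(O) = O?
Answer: -115*I*sqrt(78)/78 ≈ -13.021*I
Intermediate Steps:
t = I*sqrt(78) (t = sqrt(-58 - 20) = sqrt(-78) = I*sqrt(78) ≈ 8.8318*I)
X(K) = 5*I*sqrt(78)/78 (X(K) = -5*(-I*sqrt(78)/78) = -(-5)*I*sqrt(78)/78 = 5*I*sqrt(78)/78)
(-f(-25, -24))*X(-5) = (-1*23)*(5*I*sqrt(78)/78) = -115*I*sqrt(78)/78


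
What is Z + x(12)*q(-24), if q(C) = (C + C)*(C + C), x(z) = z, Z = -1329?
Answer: 26319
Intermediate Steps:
q(C) = 4*C**2 (q(C) = (2*C)*(2*C) = 4*C**2)
Z + x(12)*q(-24) = -1329 + 12*(4*(-24)**2) = -1329 + 12*(4*576) = -1329 + 12*2304 = -1329 + 27648 = 26319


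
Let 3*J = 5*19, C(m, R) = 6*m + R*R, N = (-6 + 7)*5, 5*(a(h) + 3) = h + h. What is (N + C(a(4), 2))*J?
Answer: 19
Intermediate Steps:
a(h) = -3 + 2*h/5 (a(h) = -3 + (h + h)/5 = -3 + (2*h)/5 = -3 + 2*h/5)
N = 5 (N = 1*5 = 5)
C(m, R) = R**2 + 6*m (C(m, R) = 6*m + R**2 = R**2 + 6*m)
J = 95/3 (J = (5*19)/3 = (1/3)*95 = 95/3 ≈ 31.667)
(N + C(a(4), 2))*J = (5 + (2**2 + 6*(-3 + (2/5)*4)))*(95/3) = (5 + (4 + 6*(-3 + 8/5)))*(95/3) = (5 + (4 + 6*(-7/5)))*(95/3) = (5 + (4 - 42/5))*(95/3) = (5 - 22/5)*(95/3) = (3/5)*(95/3) = 19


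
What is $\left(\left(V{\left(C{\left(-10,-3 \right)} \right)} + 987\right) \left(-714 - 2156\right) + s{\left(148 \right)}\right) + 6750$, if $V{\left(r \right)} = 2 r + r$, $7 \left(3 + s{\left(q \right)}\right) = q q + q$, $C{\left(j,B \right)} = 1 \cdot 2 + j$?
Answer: $- \frac{19277389}{7} \approx -2.7539 \cdot 10^{6}$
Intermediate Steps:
$C{\left(j,B \right)} = 2 + j$
$s{\left(q \right)} = -3 + \frac{q}{7} + \frac{q^{2}}{7}$ ($s{\left(q \right)} = -3 + \frac{q q + q}{7} = -3 + \frac{q^{2} + q}{7} = -3 + \frac{q + q^{2}}{7} = -3 + \left(\frac{q}{7} + \frac{q^{2}}{7}\right) = -3 + \frac{q}{7} + \frac{q^{2}}{7}$)
$V{\left(r \right)} = 3 r$
$\left(\left(V{\left(C{\left(-10,-3 \right)} \right)} + 987\right) \left(-714 - 2156\right) + s{\left(148 \right)}\right) + 6750 = \left(\left(3 \left(2 - 10\right) + 987\right) \left(-714 - 2156\right) + \left(-3 + \frac{1}{7} \cdot 148 + \frac{148^{2}}{7}\right)\right) + 6750 = \left(\left(3 \left(-8\right) + 987\right) \left(-2870\right) + \left(-3 + \frac{148}{7} + \frac{1}{7} \cdot 21904\right)\right) + 6750 = \left(\left(-24 + 987\right) \left(-2870\right) + \left(-3 + \frac{148}{7} + \frac{21904}{7}\right)\right) + 6750 = \left(963 \left(-2870\right) + \frac{22031}{7}\right) + 6750 = \left(-2763810 + \frac{22031}{7}\right) + 6750 = - \frac{19324639}{7} + 6750 = - \frac{19277389}{7}$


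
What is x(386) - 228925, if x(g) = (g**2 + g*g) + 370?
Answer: 69437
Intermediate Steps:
x(g) = 370 + 2*g**2 (x(g) = (g**2 + g**2) + 370 = 2*g**2 + 370 = 370 + 2*g**2)
x(386) - 228925 = (370 + 2*386**2) - 228925 = (370 + 2*148996) - 228925 = (370 + 297992) - 228925 = 298362 - 228925 = 69437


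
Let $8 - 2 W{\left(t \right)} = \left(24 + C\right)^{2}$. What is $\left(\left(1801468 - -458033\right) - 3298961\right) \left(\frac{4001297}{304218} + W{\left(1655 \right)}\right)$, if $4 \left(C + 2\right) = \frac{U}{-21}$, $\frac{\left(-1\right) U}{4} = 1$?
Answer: $\frac{194457567834360}{828149} \approx 2.3481 \cdot 10^{8}$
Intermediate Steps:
$U = -4$ ($U = \left(-4\right) 1 = -4$)
$C = - \frac{41}{21}$ ($C = -2 + \frac{\left(-4\right) \frac{1}{-21}}{4} = -2 + \frac{\left(-4\right) \left(- \frac{1}{21}\right)}{4} = -2 + \frac{1}{4} \cdot \frac{4}{21} = -2 + \frac{1}{21} = - \frac{41}{21} \approx -1.9524$)
$W{\left(t \right)} = - \frac{210841}{882}$ ($W{\left(t \right)} = 4 - \frac{\left(24 - \frac{41}{21}\right)^{2}}{2} = 4 - \frac{\left(\frac{463}{21}\right)^{2}}{2} = 4 - \frac{214369}{882} = - \frac{210841}{882}$)
$\left(\left(1801468 - -458033\right) - 3298961\right) \left(\frac{4001297}{304218} + W{\left(1655 \right)}\right) = \left(\left(1801468 - -458033\right) - 3298961\right) \left(\frac{4001297}{304218} - \frac{210841}{882}\right) = \left(\left(1801468 + 458033\right) - 3298961\right) \left(4001297 \cdot \frac{1}{304218} - \frac{210841}{882}\right) = \left(2259501 - 3298961\right) \left(\frac{4001297}{304218} - \frac{210841}{882}\right) = \left(-1039460\right) \left(- \frac{187075566}{828149}\right) = \frac{194457567834360}{828149}$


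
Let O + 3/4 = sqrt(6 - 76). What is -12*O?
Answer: 9 - 12*I*sqrt(70) ≈ 9.0 - 100.4*I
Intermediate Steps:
O = -3/4 + I*sqrt(70) (O = -3/4 + sqrt(6 - 76) = -3/4 + sqrt(-70) = -3/4 + I*sqrt(70) ≈ -0.75 + 8.3666*I)
-12*O = -12*(-3/4 + I*sqrt(70)) = 9 - 12*I*sqrt(70)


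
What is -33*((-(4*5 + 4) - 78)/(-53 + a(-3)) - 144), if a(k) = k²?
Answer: 9351/2 ≈ 4675.5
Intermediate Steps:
-33*((-(4*5 + 4) - 78)/(-53 + a(-3)) - 144) = -33*((-(4*5 + 4) - 78)/(-53 + (-3)²) - 144) = -33*((-(20 + 4) - 78)/(-53 + 9) - 144) = -33*((-1*24 - 78)/(-44) - 144) = -33*((-24 - 78)*(-1/44) - 144) = -33*(-102*(-1/44) - 144) = -33*(51/22 - 144) = -33*(-3117/22) = 9351/2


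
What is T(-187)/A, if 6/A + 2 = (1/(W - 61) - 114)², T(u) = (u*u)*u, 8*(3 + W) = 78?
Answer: -2001232791374179/141267 ≈ -1.4166e+10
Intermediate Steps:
W = 27/4 (W = -3 + (⅛)*78 = -3 + 39/4 = 27/4 ≈ 6.7500)
T(u) = u³ (T(u) = u²*u = u³)
A = 141267/306036193 (A = 6/(-2 + (1/(27/4 - 61) - 114)²) = 6/(-2 + (1/(-217/4) - 114)²) = 6/(-2 + (-4/217 - 114)²) = 6/(-2 + (-24742/217)²) = 6/(-2 + 612166564/47089) = 6/(612072386/47089) = 6*(47089/612072386) = 141267/306036193 ≈ 0.00046160)
T(-187)/A = (-187)³/(141267/306036193) = -6539203*306036193/141267 = -2001232791374179/141267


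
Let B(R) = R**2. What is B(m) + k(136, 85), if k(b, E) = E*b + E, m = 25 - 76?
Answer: 14246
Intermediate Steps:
m = -51
k(b, E) = E + E*b
B(m) + k(136, 85) = (-51)**2 + 85*(1 + 136) = 2601 + 85*137 = 2601 + 11645 = 14246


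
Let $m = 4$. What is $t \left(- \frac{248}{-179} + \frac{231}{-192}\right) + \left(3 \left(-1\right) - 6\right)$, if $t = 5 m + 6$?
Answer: $- \frac{24395}{5728} \approx -4.2589$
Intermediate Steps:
$t = 26$ ($t = 5 \cdot 4 + 6 = 20 + 6 = 26$)
$t \left(- \frac{248}{-179} + \frac{231}{-192}\right) + \left(3 \left(-1\right) - 6\right) = 26 \left(- \frac{248}{-179} + \frac{231}{-192}\right) + \left(3 \left(-1\right) - 6\right) = 26 \left(\left(-248\right) \left(- \frac{1}{179}\right) + 231 \left(- \frac{1}{192}\right)\right) - 9 = 26 \left(\frac{248}{179} - \frac{77}{64}\right) - 9 = 26 \cdot \frac{2089}{11456} - 9 = \frac{27157}{5728} - 9 = - \frac{24395}{5728}$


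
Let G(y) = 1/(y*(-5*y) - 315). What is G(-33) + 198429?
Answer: 1142951039/5760 ≈ 1.9843e+5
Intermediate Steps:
G(y) = 1/(-315 - 5*y²) (G(y) = 1/(-5*y² - 315) = 1/(-315 - 5*y²))
G(-33) + 198429 = -1/(315 + 5*(-33)²) + 198429 = -1/(315 + 5*1089) + 198429 = -1/(315 + 5445) + 198429 = -1/5760 + 198429 = 1142951039/5760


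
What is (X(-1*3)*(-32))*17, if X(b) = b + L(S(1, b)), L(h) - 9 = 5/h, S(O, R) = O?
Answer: -5984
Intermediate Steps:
L(h) = 9 + 5/h
X(b) = 14 + b (X(b) = b + (9 + 5/1) = b + (9 + 5*1) = b + (9 + 5) = b + 14 = 14 + b)
(X(-1*3)*(-32))*17 = ((14 - 1*3)*(-32))*17 = ((14 - 3)*(-32))*17 = (11*(-32))*17 = -352*17 = -5984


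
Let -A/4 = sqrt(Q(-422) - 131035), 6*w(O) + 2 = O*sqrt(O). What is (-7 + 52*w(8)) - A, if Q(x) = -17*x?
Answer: -73/3 + 416*sqrt(2)/3 + 4*I*sqrt(123861) ≈ 171.77 + 1407.8*I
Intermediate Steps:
w(O) = -1/3 + O**(3/2)/6 (w(O) = -1/3 + (O*sqrt(O))/6 = -1/3 + O**(3/2)/6)
A = -4*I*sqrt(123861) (A = -4*sqrt(-17*(-422) - 131035) = -4*sqrt(7174 - 131035) = -4*I*sqrt(123861) ≈ -1407.8*I)
(-7 + 52*w(8)) - A = (-7 + 52*(-1/3 + 8**(3/2)/6)) - (-4)*I*sqrt(123861) = (-7 + 52*(-1/3 + (16*sqrt(2))/6)) + 4*I*sqrt(123861) = (-7 + 52*(-1/3 + 8*sqrt(2)/3)) + 4*I*sqrt(123861) = (-7 + (-52/3 + 416*sqrt(2)/3)) + 4*I*sqrt(123861) = (-73/3 + 416*sqrt(2)/3) + 4*I*sqrt(123861) = -73/3 + 416*sqrt(2)/3 + 4*I*sqrt(123861)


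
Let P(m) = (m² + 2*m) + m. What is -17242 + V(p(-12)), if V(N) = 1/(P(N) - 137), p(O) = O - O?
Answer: -2362155/137 ≈ -17242.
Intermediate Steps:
P(m) = m² + 3*m
p(O) = 0
V(N) = 1/(-137 + N*(3 + N)) (V(N) = 1/(N*(3 + N) - 137) = 1/(-137 + N*(3 + N)))
-17242 + V(p(-12)) = -17242 + 1/(-137 + 0*(3 + 0)) = -17242 + 1/(-137 + 0*3) = -17242 + 1/(-137 + 0) = -17242 + 1/(-137) = -17242 - 1/137 = -2362155/137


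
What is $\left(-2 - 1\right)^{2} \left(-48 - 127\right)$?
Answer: $-1575$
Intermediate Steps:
$\left(-2 - 1\right)^{2} \left(-48 - 127\right) = \left(-3\right)^{2} \left(-175\right) = 9 \left(-175\right) = -1575$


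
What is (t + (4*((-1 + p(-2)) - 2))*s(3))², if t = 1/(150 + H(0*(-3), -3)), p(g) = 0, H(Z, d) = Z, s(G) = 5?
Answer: 80982001/22500 ≈ 3599.2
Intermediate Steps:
t = 1/150 (t = 1/(150 + 0*(-3)) = 1/(150 + 0) = 1/150 ≈ 0.0066667)
(t + (4*((-1 + p(-2)) - 2))*s(3))² = (1/150 + (4*((-1 + 0) - 2))*5)² = (1/150 + (4*(-1 - 2))*5)² = (1/150 + (4*(-3))*5)² = (1/150 - 12*5)² = (1/150 - 60)² = (-8999/150)² = 80982001/22500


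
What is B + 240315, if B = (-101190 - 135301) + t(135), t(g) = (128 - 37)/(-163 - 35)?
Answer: 757061/198 ≈ 3823.5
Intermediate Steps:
t(g) = -91/198 (t(g) = 91/(-198) = 91*(-1/198) = -91/198)
B = -46825309/198 (B = (-101190 - 135301) - 91/198 = -236491 - 91/198 = -46825309/198 ≈ -2.3649e+5)
B + 240315 = -46825309/198 + 240315 = 757061/198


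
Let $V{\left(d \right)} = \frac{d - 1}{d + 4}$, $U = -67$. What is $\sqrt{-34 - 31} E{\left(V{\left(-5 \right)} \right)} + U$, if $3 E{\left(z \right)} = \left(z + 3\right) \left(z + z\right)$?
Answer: $-67 + 36 i \sqrt{65} \approx -67.0 + 290.24 i$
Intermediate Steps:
$V{\left(d \right)} = \frac{-1 + d}{4 + d}$
$E{\left(z \right)} = \frac{2 z \left(3 + z\right)}{3}$ ($E{\left(z \right)} = \frac{\left(z + 3\right) \left(z + z\right)}{3} = \frac{\left(3 + z\right) 2 z}{3} = \frac{2 z \left(3 + z\right)}{3}$)
$\sqrt{-34 - 31} E{\left(V{\left(-5 \right)} \right)} + U = \sqrt{-34 - 31} \frac{2 \frac{-1 - 5}{4 - 5} \left(3 + \frac{-1 - 5}{4 - 5}\right)}{3} - 67 = \sqrt{-65} \frac{2 \frac{1}{-1} \left(-6\right) \left(3 + \frac{1}{-1} \left(-6\right)\right)}{3} - 67 = i \sqrt{65} \frac{2 \left(\left(-1\right) \left(-6\right)\right) \left(3 - -6\right)}{3} - 67 = i \sqrt{65} \cdot \frac{2}{3} \cdot 6 \left(3 + 6\right) - 67 = i \sqrt{65} \cdot \frac{2}{3} \cdot 6 \cdot 9 - 67 = i \sqrt{65} \cdot 36 - 67 = 36 i \sqrt{65} - 67 = -67 + 36 i \sqrt{65}$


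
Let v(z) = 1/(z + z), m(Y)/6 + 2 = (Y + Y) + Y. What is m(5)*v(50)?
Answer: 39/50 ≈ 0.78000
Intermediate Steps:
m(Y) = -12 + 18*Y (m(Y) = -12 + 6*((Y + Y) + Y) = -12 + 6*(2*Y + Y) = -12 + 6*(3*Y) = -12 + 18*Y)
v(z) = 1/(2*z)
m(5)*v(50) = (-12 + 18*5)*((1/2)/50) = (-12 + 90)*((1/2)*(1/50)) = 78*(1/100) = 39/50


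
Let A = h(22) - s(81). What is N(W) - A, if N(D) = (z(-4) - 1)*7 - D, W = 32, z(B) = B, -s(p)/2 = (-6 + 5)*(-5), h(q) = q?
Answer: -99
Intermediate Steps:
s(p) = -10 (s(p) = -2*(-6 + 5)*(-5) = -(-2)*(-5) = -2*5 = -10)
N(D) = -35 - D (N(D) = (-4 - 1)*7 - D = -5*7 - D = -35 - D)
A = 32 (A = 22 - 1*(-10) = 22 + 10 = 32)
N(W) - A = (-35 - 1*32) - 1*32 = (-35 - 32) - 32 = -67 - 32 = -99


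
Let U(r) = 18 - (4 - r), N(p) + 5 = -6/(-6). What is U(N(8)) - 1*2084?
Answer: -2074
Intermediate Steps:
N(p) = -4 (N(p) = -5 - 6/(-6) = -5 - 6*(-⅙) = -5 + 1 = -4)
U(r) = 14 + r (U(r) = 18 + (-4 + r) = 14 + r)
U(N(8)) - 1*2084 = (14 - 4) - 1*2084 = 10 - 2084 = -2074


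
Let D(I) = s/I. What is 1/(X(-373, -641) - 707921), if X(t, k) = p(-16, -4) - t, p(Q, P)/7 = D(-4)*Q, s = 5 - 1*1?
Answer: -1/707436 ≈ -1.4136e-6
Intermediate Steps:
s = 4 (s = 5 - 1 = 4)
D(I) = 4/I
p(Q, P) = -7*Q (p(Q, P) = 7*((4/(-4))*Q) = 7*((4*(-¼))*Q) = 7*(-Q) = -7*Q)
X(t, k) = 112 - t (X(t, k) = -7*(-16) - t = 112 - t)
1/(X(-373, -641) - 707921) = 1/((112 - 1*(-373)) - 707921) = 1/((112 + 373) - 707921) = 1/(485 - 707921) = 1/(-707436) = -1/707436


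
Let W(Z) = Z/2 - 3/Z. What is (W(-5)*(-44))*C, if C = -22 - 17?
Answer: -16302/5 ≈ -3260.4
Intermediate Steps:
C = -39
W(Z) = Z/2 - 3/Z (W(Z) = Z*(1/2) - 3/Z = Z/2 - 3/Z)
(W(-5)*(-44))*C = (((1/2)*(-5) - 3/(-5))*(-44))*(-39) = ((-5/2 - 3*(-1/5))*(-44))*(-39) = ((-5/2 + 3/5)*(-44))*(-39) = -19/10*(-44)*(-39) = (418/5)*(-39) = -16302/5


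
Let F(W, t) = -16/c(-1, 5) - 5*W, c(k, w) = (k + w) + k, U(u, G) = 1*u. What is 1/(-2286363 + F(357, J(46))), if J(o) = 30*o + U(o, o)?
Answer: -3/6864460 ≈ -4.3703e-7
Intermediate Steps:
U(u, G) = u
c(k, w) = w + 2*k
J(o) = 31*o (J(o) = 30*o + o = 31*o)
F(W, t) = -16/3 - 5*W (F(W, t) = -16/(5 + 2*(-1)) - 5*W = -16/(5 - 2) - 5*W = -16/3 - 5*W)
1/(-2286363 + F(357, J(46))) = 1/(-2286363 + (-16/3 - 5*357)) = 1/(-2286363 + (-16/3 - 1785)) = 1/(-2286363 - 5371/3) = 1/(-6864460/3) = -3/6864460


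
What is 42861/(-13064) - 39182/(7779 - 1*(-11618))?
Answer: -1343248465/253402408 ≈ -5.3008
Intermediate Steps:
42861/(-13064) - 39182/(7779 - 1*(-11618)) = 42861*(-1/13064) - 39182/(7779 + 11618) = -42861/13064 - 39182/19397 = -1343248465/253402408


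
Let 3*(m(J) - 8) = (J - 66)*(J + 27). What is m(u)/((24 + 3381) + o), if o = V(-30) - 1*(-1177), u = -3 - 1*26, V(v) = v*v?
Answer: 107/8223 ≈ 0.013012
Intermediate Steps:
V(v) = v²
u = -29 (u = -3 - 26 = -29)
o = 2077 (o = (-30)² - 1*(-1177) = 900 + 1177 = 2077)
m(J) = 8 + (-66 + J)*(27 + J)/3 (m(J) = 8 + ((J - 66)*(J + 27))/3 = 8 + ((-66 + J)*(27 + J))/3 = 8 + (-66 + J)*(27 + J)/3)
m(u)/((24 + 3381) + o) = (-586 - 13*(-29) + (⅓)*(-29)²)/((24 + 3381) + 2077) = (-586 + 377 + (⅓)*841)/(3405 + 2077) = (-586 + 377 + 841/3)/5482 = (214/3)*(1/5482) = 107/8223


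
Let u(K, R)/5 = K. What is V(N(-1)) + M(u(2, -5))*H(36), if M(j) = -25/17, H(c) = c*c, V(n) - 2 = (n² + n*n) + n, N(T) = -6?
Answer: -31244/17 ≈ -1837.9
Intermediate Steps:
u(K, R) = 5*K
V(n) = 2 + n + 2*n² (V(n) = 2 + ((n² + n*n) + n) = 2 + ((n² + n²) + n) = 2 + (2*n² + n) = 2 + (n + 2*n²) = 2 + n + 2*n²)
H(c) = c²
M(j) = -25/17 (M(j) = -25*1/17 = -25/17)
V(N(-1)) + M(u(2, -5))*H(36) = (2 - 6 + 2*(-6)²) - 25/17*36² = (2 - 6 + 2*36) - 25/17*1296 = (2 - 6 + 72) - 32400/17 = 68 - 32400/17 = -31244/17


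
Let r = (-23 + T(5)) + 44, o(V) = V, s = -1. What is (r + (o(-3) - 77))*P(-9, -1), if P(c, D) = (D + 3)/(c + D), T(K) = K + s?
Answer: 11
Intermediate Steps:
T(K) = -1 + K (T(K) = K - 1 = -1 + K)
P(c, D) = (3 + D)/(D + c)
r = 25 (r = (-23 + (-1 + 5)) + 44 = (-23 + 4) + 44 = -19 + 44 = 25)
(r + (o(-3) - 77))*P(-9, -1) = (25 + (-3 - 77))*((3 - 1)/(-1 - 9)) = (25 - 80)*(2/(-10)) = -(-11)*2/2 = -55*(-⅕) = 11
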